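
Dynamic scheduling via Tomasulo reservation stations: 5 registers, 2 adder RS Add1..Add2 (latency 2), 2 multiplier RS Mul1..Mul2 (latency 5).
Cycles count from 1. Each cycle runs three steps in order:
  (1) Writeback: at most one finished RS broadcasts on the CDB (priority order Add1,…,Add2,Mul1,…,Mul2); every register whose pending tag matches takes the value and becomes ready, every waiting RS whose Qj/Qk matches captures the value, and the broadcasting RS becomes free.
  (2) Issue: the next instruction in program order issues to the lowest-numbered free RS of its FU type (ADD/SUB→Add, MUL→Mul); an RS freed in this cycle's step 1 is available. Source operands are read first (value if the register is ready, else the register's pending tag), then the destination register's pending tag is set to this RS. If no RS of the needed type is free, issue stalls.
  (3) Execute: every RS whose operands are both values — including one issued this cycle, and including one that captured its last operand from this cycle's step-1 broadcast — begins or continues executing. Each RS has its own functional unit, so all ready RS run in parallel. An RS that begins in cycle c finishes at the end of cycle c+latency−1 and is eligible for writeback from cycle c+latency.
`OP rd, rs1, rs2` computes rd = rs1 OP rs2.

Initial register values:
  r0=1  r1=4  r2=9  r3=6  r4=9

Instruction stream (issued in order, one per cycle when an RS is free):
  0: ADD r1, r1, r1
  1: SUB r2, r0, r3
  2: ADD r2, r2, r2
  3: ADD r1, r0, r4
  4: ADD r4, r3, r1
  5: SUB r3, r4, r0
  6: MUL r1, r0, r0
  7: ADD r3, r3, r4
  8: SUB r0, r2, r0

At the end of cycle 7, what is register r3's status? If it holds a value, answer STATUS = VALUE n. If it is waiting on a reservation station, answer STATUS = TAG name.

STATUS = TAG Add2

cycle 1: issue ADD r1<-Add1 // r0:1,r1:Add1,r2:9,r3:6,r4:9
cycle 2: issue SUB r2<-Add2 // r0:1,r1:Add1,r2:Add2,r3:6,r4:9
cycle 3: CDB Add1=8; issue ADD r2<-Add1 // r0:1,r1:8,r2:Add1,r3:6,r4:9
cycle 4: CDB Add2=-5; issue ADD r1<-Add2 // r0:1,r1:Add2,r2:Add1,r3:6,r4:9
cycle 5: stall // r0:1,r1:Add2,r2:Add1,r3:6,r4:9
cycle 6: CDB Add1=-10; issue ADD r4<-Add1 // r0:1,r1:Add2,r2:-10,r3:6,r4:Add1
cycle 7: CDB Add2=10; issue SUB r3<-Add2 // r0:1,r1:10,r2:-10,r3:Add2,r4:Add1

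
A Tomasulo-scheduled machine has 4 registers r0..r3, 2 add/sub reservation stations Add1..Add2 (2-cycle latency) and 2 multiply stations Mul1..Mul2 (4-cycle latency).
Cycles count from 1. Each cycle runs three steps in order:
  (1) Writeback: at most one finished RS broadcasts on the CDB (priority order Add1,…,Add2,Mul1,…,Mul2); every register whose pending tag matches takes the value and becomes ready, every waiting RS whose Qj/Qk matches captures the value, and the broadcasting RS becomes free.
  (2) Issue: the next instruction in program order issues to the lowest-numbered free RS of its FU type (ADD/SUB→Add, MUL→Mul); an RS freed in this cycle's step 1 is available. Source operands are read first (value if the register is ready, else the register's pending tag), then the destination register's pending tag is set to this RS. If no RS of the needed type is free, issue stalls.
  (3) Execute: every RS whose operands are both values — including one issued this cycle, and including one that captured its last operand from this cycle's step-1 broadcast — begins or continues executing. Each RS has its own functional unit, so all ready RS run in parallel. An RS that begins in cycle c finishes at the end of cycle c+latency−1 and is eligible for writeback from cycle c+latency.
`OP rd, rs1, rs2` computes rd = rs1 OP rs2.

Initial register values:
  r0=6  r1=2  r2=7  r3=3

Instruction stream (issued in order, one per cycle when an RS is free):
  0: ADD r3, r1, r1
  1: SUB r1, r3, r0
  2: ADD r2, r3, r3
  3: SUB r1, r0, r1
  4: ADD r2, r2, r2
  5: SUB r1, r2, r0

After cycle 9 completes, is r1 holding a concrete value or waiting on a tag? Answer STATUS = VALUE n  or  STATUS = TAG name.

c1: issue ADD r3<-Add1 | r0:6,r1:2,r2:7,r3:Add1
c2: issue SUB r1<-Add2 | r0:6,r1:Add2,r2:7,r3:Add1
c3: CDB Add1=4; issue ADD r2<-Add1 | r0:6,r1:Add2,r2:Add1,r3:4
c4: stall | r0:6,r1:Add2,r2:Add1,r3:4
c5: CDB Add1=8; issue SUB r1<-Add1 | r0:6,r1:Add1,r2:8,r3:4
c6: CDB Add2=-2; issue ADD r2<-Add2 | r0:6,r1:Add1,r2:Add2,r3:4
c7: stall | r0:6,r1:Add1,r2:Add2,r3:4
c8: CDB Add1=8; issue SUB r1<-Add1 | r0:6,r1:Add1,r2:Add2,r3:4
c9: CDB Add2=16 | r0:6,r1:Add1,r2:16,r3:4

STATUS = TAG Add1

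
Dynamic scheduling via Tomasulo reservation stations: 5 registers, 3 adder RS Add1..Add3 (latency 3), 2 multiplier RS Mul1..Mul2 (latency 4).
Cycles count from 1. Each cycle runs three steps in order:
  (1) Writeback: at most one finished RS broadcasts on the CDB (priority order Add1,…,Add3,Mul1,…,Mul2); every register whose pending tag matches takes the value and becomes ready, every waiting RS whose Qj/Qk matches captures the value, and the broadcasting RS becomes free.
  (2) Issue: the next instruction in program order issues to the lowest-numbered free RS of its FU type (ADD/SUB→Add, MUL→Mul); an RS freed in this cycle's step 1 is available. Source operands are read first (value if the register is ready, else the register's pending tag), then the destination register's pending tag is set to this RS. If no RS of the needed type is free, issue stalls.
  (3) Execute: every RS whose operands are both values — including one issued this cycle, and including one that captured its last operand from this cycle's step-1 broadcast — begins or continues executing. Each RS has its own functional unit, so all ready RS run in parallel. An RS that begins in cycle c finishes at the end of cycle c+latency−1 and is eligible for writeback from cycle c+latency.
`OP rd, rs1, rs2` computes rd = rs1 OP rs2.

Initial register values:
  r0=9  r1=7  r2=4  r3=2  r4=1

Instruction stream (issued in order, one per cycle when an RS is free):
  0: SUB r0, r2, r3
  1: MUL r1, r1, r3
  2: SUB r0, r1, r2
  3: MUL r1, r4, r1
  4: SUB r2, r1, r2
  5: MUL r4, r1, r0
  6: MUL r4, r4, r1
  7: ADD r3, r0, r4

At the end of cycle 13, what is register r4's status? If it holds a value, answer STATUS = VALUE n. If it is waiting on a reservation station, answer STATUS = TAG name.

  c1: issue SUB r0<-Add1  regs: r0:Add1,r1:7,r2:4,r3:2,r4:1
  c2: issue MUL r1<-Mul1  regs: r0:Add1,r1:Mul1,r2:4,r3:2,r4:1
  c3: issue SUB r0<-Add2  regs: r0:Add2,r1:Mul1,r2:4,r3:2,r4:1
  c4: CDB Add1=2; issue MUL r1<-Mul2  regs: r0:Add2,r1:Mul2,r2:4,r3:2,r4:1
  c5: issue SUB r2<-Add1  regs: r0:Add2,r1:Mul2,r2:Add1,r3:2,r4:1
  c6: CDB Mul1=14; issue MUL r4<-Mul1  regs: r0:Add2,r1:Mul2,r2:Add1,r3:2,r4:Mul1
  c7: stall  regs: r0:Add2,r1:Mul2,r2:Add1,r3:2,r4:Mul1
  c8: stall  regs: r0:Add2,r1:Mul2,r2:Add1,r3:2,r4:Mul1
  c9: CDB Add2=10; stall  regs: r0:10,r1:Mul2,r2:Add1,r3:2,r4:Mul1
  c10: CDB Mul2=14; issue MUL r4<-Mul2  regs: r0:10,r1:14,r2:Add1,r3:2,r4:Mul2
  c11: issue ADD r3<-Add2  regs: r0:10,r1:14,r2:Add1,r3:Add2,r4:Mul2
  c12: -  regs: r0:10,r1:14,r2:Add1,r3:Add2,r4:Mul2
  c13: CDB Add1=10  regs: r0:10,r1:14,r2:10,r3:Add2,r4:Mul2

STATUS = TAG Mul2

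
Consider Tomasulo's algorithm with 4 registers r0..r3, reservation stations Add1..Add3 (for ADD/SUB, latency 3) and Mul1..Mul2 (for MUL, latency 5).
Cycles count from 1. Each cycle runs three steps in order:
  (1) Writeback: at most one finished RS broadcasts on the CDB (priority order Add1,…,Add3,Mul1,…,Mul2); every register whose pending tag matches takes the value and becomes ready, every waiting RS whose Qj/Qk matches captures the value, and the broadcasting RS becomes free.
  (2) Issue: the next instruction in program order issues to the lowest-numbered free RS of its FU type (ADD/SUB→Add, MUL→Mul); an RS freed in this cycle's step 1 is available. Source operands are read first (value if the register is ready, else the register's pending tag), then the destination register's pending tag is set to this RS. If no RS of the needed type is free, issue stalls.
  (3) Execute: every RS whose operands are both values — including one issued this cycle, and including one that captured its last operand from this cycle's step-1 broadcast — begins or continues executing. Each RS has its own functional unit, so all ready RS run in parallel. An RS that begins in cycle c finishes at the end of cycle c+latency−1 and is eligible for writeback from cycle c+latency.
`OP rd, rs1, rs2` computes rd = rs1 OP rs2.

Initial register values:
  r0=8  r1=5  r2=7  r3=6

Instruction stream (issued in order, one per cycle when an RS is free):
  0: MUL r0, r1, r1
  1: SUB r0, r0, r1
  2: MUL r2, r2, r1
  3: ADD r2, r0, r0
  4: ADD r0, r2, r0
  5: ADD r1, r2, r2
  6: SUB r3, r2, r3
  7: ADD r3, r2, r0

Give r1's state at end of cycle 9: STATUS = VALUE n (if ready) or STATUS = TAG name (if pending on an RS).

  c1: issue MUL r0<-Mul1  regs: r0:Mul1,r1:5,r2:7,r3:6
  c2: issue SUB r0<-Add1  regs: r0:Add1,r1:5,r2:7,r3:6
  c3: issue MUL r2<-Mul2  regs: r0:Add1,r1:5,r2:Mul2,r3:6
  c4: issue ADD r2<-Add2  regs: r0:Add1,r1:5,r2:Add2,r3:6
  c5: issue ADD r0<-Add3  regs: r0:Add3,r1:5,r2:Add2,r3:6
  c6: CDB Mul1=25; stall  regs: r0:Add3,r1:5,r2:Add2,r3:6
  c7: stall  regs: r0:Add3,r1:5,r2:Add2,r3:6
  c8: CDB Mul2=35; stall  regs: r0:Add3,r1:5,r2:Add2,r3:6
  c9: CDB Add1=20; issue ADD r1<-Add1  regs: r0:Add3,r1:Add1,r2:Add2,r3:6

STATUS = TAG Add1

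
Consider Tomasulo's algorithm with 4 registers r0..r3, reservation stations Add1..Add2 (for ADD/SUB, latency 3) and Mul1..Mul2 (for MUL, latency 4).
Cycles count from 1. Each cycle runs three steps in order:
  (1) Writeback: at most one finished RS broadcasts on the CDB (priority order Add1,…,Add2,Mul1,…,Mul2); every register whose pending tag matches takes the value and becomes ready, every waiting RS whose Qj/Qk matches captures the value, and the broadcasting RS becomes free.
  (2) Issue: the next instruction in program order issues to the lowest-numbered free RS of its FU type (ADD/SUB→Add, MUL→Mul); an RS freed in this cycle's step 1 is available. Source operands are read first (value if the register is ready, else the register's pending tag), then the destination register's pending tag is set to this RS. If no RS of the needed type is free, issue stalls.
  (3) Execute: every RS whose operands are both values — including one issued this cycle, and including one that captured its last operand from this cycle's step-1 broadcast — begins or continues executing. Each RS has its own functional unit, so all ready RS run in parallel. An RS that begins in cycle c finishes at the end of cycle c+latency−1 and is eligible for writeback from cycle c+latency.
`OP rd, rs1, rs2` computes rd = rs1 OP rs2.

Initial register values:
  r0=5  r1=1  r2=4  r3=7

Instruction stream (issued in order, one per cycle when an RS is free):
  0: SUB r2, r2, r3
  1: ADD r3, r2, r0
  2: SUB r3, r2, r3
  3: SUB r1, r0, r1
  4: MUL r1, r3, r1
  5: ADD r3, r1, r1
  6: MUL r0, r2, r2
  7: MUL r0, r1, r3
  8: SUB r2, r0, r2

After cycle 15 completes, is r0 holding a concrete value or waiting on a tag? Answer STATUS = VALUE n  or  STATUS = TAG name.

  c1: issue SUB r2<-Add1  regs: r0:5,r1:1,r2:Add1,r3:7
  c2: issue ADD r3<-Add2  regs: r0:5,r1:1,r2:Add1,r3:Add2
  c3: stall  regs: r0:5,r1:1,r2:Add1,r3:Add2
  c4: CDB Add1=-3; issue SUB r3<-Add1  regs: r0:5,r1:1,r2:-3,r3:Add1
  c5: stall  regs: r0:5,r1:1,r2:-3,r3:Add1
  c6: stall  regs: r0:5,r1:1,r2:-3,r3:Add1
  c7: CDB Add2=2; issue SUB r1<-Add2  regs: r0:5,r1:Add2,r2:-3,r3:Add1
  c8: issue MUL r1<-Mul1  regs: r0:5,r1:Mul1,r2:-3,r3:Add1
  c9: stall  regs: r0:5,r1:Mul1,r2:-3,r3:Add1
  c10: CDB Add1=-5; issue ADD r3<-Add1  regs: r0:5,r1:Mul1,r2:-3,r3:Add1
  c11: CDB Add2=4; issue MUL r0<-Mul2  regs: r0:Mul2,r1:Mul1,r2:-3,r3:Add1
  c12: stall  regs: r0:Mul2,r1:Mul1,r2:-3,r3:Add1
  c13: stall  regs: r0:Mul2,r1:Mul1,r2:-3,r3:Add1
  c14: stall  regs: r0:Mul2,r1:Mul1,r2:-3,r3:Add1
  c15: CDB Mul1=-20; issue MUL r0<-Mul1  regs: r0:Mul1,r1:-20,r2:-3,r3:Add1

STATUS = TAG Mul1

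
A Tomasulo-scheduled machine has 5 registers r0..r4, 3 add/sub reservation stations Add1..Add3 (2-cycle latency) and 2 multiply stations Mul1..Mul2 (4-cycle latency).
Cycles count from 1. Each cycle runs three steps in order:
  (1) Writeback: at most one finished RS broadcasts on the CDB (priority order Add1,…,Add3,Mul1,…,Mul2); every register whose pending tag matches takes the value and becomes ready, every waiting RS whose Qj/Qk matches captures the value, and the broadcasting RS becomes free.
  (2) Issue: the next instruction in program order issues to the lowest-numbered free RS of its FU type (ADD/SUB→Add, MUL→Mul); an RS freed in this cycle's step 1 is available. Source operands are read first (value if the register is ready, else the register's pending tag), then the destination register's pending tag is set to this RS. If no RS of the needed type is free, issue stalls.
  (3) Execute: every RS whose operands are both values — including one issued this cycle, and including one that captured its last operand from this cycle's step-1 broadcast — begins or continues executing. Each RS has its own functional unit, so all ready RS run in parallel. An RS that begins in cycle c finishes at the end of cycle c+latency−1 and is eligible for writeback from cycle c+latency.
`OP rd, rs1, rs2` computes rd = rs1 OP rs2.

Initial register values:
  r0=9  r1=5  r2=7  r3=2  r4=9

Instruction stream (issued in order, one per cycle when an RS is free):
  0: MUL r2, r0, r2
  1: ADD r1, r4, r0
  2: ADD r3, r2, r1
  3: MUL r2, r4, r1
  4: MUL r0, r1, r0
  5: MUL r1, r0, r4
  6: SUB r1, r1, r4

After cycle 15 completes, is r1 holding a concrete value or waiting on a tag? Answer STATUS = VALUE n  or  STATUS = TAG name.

STATUS = VALUE 1449

cycle 1: issue MUL r2<-Mul1 // r0:9,r1:5,r2:Mul1,r3:2,r4:9
cycle 2: issue ADD r1<-Add1 // r0:9,r1:Add1,r2:Mul1,r3:2,r4:9
cycle 3: issue ADD r3<-Add2 // r0:9,r1:Add1,r2:Mul1,r3:Add2,r4:9
cycle 4: CDB Add1=18; issue MUL r2<-Mul2 // r0:9,r1:18,r2:Mul2,r3:Add2,r4:9
cycle 5: CDB Mul1=63; issue MUL r0<-Mul1 // r0:Mul1,r1:18,r2:Mul2,r3:Add2,r4:9
cycle 6: stall // r0:Mul1,r1:18,r2:Mul2,r3:Add2,r4:9
cycle 7: CDB Add2=81; stall // r0:Mul1,r1:18,r2:Mul2,r3:81,r4:9
cycle 8: CDB Mul2=162; issue MUL r1<-Mul2 // r0:Mul1,r1:Mul2,r2:162,r3:81,r4:9
cycle 9: CDB Mul1=162; issue SUB r1<-Add1 // r0:162,r1:Add1,r2:162,r3:81,r4:9
cycle 10: - // r0:162,r1:Add1,r2:162,r3:81,r4:9
cycle 11: - // r0:162,r1:Add1,r2:162,r3:81,r4:9
cycle 12: - // r0:162,r1:Add1,r2:162,r3:81,r4:9
cycle 13: CDB Mul2=1458 // r0:162,r1:Add1,r2:162,r3:81,r4:9
cycle 14: - // r0:162,r1:Add1,r2:162,r3:81,r4:9
cycle 15: CDB Add1=1449 // r0:162,r1:1449,r2:162,r3:81,r4:9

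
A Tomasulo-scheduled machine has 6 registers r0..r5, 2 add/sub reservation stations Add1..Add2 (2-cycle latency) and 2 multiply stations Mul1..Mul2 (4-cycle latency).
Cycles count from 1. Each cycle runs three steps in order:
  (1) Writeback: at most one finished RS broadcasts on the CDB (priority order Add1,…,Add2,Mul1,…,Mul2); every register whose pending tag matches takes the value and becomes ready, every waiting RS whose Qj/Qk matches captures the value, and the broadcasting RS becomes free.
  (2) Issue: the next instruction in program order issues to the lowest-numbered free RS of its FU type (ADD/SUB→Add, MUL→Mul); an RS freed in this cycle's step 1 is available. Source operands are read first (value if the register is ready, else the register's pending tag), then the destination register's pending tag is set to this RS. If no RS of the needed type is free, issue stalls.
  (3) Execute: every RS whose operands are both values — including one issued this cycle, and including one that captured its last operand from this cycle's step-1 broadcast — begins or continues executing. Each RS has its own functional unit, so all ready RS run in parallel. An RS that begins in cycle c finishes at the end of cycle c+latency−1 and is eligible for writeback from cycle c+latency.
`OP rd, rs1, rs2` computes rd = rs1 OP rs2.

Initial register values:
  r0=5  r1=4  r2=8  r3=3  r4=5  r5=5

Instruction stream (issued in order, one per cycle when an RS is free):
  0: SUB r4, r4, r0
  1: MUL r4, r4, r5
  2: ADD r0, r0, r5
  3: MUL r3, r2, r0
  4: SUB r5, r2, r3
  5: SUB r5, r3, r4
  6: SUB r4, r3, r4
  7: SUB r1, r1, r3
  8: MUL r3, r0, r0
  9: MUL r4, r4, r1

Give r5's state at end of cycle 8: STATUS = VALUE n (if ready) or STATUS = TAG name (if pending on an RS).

STATUS = TAG Add2

c1: issue SUB r4<-Add1 | r0:5,r1:4,r2:8,r3:3,r4:Add1,r5:5
c2: issue MUL r4<-Mul1 | r0:5,r1:4,r2:8,r3:3,r4:Mul1,r5:5
c3: CDB Add1=0; issue ADD r0<-Add1 | r0:Add1,r1:4,r2:8,r3:3,r4:Mul1,r5:5
c4: issue MUL r3<-Mul2 | r0:Add1,r1:4,r2:8,r3:Mul2,r4:Mul1,r5:5
c5: CDB Add1=10; issue SUB r5<-Add1 | r0:10,r1:4,r2:8,r3:Mul2,r4:Mul1,r5:Add1
c6: issue SUB r5<-Add2 | r0:10,r1:4,r2:8,r3:Mul2,r4:Mul1,r5:Add2
c7: CDB Mul1=0; stall | r0:10,r1:4,r2:8,r3:Mul2,r4:0,r5:Add2
c8: stall | r0:10,r1:4,r2:8,r3:Mul2,r4:0,r5:Add2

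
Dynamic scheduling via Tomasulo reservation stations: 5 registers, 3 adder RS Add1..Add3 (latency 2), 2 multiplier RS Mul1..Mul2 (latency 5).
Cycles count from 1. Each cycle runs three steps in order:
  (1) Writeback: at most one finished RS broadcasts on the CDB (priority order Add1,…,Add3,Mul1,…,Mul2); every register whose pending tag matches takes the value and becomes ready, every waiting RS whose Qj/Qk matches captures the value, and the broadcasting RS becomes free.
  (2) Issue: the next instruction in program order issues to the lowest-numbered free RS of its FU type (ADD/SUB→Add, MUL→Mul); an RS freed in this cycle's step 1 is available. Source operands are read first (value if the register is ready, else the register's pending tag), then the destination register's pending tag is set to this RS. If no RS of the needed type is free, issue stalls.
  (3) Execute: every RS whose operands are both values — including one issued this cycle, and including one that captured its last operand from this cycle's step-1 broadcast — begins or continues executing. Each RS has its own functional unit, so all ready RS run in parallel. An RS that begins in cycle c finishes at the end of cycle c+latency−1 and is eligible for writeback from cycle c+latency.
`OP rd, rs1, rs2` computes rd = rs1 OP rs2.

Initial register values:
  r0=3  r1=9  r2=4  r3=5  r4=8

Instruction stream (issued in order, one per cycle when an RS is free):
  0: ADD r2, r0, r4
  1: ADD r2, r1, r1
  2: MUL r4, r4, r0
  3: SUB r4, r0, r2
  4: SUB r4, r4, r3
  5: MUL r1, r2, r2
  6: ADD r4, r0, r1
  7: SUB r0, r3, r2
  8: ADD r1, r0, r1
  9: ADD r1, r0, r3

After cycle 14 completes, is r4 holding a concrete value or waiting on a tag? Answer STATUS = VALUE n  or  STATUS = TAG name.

STATUS = VALUE 327

  c1: issue ADD r2<-Add1  regs: r0:3,r1:9,r2:Add1,r3:5,r4:8
  c2: issue ADD r2<-Add2  regs: r0:3,r1:9,r2:Add2,r3:5,r4:8
  c3: CDB Add1=11; issue MUL r4<-Mul1  regs: r0:3,r1:9,r2:Add2,r3:5,r4:Mul1
  c4: CDB Add2=18; issue SUB r4<-Add1  regs: r0:3,r1:9,r2:18,r3:5,r4:Add1
  c5: issue SUB r4<-Add2  regs: r0:3,r1:9,r2:18,r3:5,r4:Add2
  c6: CDB Add1=-15; issue MUL r1<-Mul2  regs: r0:3,r1:Mul2,r2:18,r3:5,r4:Add2
  c7: issue ADD r4<-Add1  regs: r0:3,r1:Mul2,r2:18,r3:5,r4:Add1
  c8: CDB Add2=-20; issue SUB r0<-Add2  regs: r0:Add2,r1:Mul2,r2:18,r3:5,r4:Add1
  c9: CDB Mul1=24; issue ADD r1<-Add3  regs: r0:Add2,r1:Add3,r2:18,r3:5,r4:Add1
  c10: CDB Add2=-13; issue ADD r1<-Add2  regs: r0:-13,r1:Add2,r2:18,r3:5,r4:Add1
  c11: CDB Mul2=324  regs: r0:-13,r1:Add2,r2:18,r3:5,r4:Add1
  c12: CDB Add2=-8  regs: r0:-13,r1:-8,r2:18,r3:5,r4:Add1
  c13: CDB Add1=327  regs: r0:-13,r1:-8,r2:18,r3:5,r4:327
  c14: CDB Add3=311  regs: r0:-13,r1:-8,r2:18,r3:5,r4:327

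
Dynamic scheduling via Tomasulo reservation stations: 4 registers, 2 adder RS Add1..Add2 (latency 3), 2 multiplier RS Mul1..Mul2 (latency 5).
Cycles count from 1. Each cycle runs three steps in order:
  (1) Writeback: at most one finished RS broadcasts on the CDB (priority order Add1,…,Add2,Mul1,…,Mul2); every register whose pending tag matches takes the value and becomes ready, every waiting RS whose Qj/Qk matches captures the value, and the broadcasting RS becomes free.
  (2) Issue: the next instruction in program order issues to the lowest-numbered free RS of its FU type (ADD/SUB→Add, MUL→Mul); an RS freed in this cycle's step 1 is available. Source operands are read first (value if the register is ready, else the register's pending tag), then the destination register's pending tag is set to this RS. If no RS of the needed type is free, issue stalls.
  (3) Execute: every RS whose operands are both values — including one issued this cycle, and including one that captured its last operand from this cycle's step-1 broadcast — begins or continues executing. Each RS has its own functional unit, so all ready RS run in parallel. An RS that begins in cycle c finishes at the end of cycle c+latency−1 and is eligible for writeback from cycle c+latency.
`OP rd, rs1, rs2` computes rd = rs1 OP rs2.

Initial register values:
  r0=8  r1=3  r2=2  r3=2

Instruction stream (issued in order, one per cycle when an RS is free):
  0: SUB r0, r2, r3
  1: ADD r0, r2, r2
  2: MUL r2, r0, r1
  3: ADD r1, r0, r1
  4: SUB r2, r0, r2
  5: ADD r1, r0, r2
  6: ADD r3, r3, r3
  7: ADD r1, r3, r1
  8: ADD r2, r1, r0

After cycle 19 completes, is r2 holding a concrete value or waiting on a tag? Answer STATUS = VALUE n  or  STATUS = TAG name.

cycle 1: issue SUB r0<-Add1 // r0:Add1,r1:3,r2:2,r3:2
cycle 2: issue ADD r0<-Add2 // r0:Add2,r1:3,r2:2,r3:2
cycle 3: issue MUL r2<-Mul1 // r0:Add2,r1:3,r2:Mul1,r3:2
cycle 4: CDB Add1=0; issue ADD r1<-Add1 // r0:Add2,r1:Add1,r2:Mul1,r3:2
cycle 5: CDB Add2=4; issue SUB r2<-Add2 // r0:4,r1:Add1,r2:Add2,r3:2
cycle 6: stall // r0:4,r1:Add1,r2:Add2,r3:2
cycle 7: stall // r0:4,r1:Add1,r2:Add2,r3:2
cycle 8: CDB Add1=7; issue ADD r1<-Add1 // r0:4,r1:Add1,r2:Add2,r3:2
cycle 9: stall // r0:4,r1:Add1,r2:Add2,r3:2
cycle 10: CDB Mul1=12; stall // r0:4,r1:Add1,r2:Add2,r3:2
cycle 11: stall // r0:4,r1:Add1,r2:Add2,r3:2
cycle 12: stall // r0:4,r1:Add1,r2:Add2,r3:2
cycle 13: CDB Add2=-8; issue ADD r3<-Add2 // r0:4,r1:Add1,r2:-8,r3:Add2
cycle 14: stall // r0:4,r1:Add1,r2:-8,r3:Add2
cycle 15: stall // r0:4,r1:Add1,r2:-8,r3:Add2
cycle 16: CDB Add1=-4; issue ADD r1<-Add1 // r0:4,r1:Add1,r2:-8,r3:Add2
cycle 17: CDB Add2=4; issue ADD r2<-Add2 // r0:4,r1:Add1,r2:Add2,r3:4
cycle 18: - // r0:4,r1:Add1,r2:Add2,r3:4
cycle 19: - // r0:4,r1:Add1,r2:Add2,r3:4

STATUS = TAG Add2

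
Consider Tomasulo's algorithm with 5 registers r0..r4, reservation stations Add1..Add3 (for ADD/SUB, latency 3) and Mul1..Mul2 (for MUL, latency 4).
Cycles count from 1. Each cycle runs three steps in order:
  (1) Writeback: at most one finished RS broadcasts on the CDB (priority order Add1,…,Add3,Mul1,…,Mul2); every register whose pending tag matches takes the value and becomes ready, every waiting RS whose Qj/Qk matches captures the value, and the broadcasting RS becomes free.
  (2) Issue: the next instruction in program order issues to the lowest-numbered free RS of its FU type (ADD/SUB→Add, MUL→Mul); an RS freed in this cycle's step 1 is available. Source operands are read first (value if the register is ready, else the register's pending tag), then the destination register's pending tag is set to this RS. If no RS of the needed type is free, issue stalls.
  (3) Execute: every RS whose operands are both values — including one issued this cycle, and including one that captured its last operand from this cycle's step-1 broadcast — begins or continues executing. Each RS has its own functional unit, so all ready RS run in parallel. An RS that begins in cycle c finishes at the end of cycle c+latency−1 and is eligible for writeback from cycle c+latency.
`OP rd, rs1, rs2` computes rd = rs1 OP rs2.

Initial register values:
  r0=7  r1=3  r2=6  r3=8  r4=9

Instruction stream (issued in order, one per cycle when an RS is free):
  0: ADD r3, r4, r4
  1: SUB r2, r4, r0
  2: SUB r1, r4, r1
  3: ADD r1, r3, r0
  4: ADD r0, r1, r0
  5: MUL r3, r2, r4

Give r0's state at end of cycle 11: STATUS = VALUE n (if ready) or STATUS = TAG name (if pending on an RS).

  c1: issue ADD r3<-Add1  regs: r0:7,r1:3,r2:6,r3:Add1,r4:9
  c2: issue SUB r2<-Add2  regs: r0:7,r1:3,r2:Add2,r3:Add1,r4:9
  c3: issue SUB r1<-Add3  regs: r0:7,r1:Add3,r2:Add2,r3:Add1,r4:9
  c4: CDB Add1=18; issue ADD r1<-Add1  regs: r0:7,r1:Add1,r2:Add2,r3:18,r4:9
  c5: CDB Add2=2; issue ADD r0<-Add2  regs: r0:Add2,r1:Add1,r2:2,r3:18,r4:9
  c6: CDB Add3=6; issue MUL r3<-Mul1  regs: r0:Add2,r1:Add1,r2:2,r3:Mul1,r4:9
  c7: CDB Add1=25  regs: r0:Add2,r1:25,r2:2,r3:Mul1,r4:9
  c8: -  regs: r0:Add2,r1:25,r2:2,r3:Mul1,r4:9
  c9: -  regs: r0:Add2,r1:25,r2:2,r3:Mul1,r4:9
  c10: CDB Add2=32  regs: r0:32,r1:25,r2:2,r3:Mul1,r4:9
  c11: CDB Mul1=18  regs: r0:32,r1:25,r2:2,r3:18,r4:9

STATUS = VALUE 32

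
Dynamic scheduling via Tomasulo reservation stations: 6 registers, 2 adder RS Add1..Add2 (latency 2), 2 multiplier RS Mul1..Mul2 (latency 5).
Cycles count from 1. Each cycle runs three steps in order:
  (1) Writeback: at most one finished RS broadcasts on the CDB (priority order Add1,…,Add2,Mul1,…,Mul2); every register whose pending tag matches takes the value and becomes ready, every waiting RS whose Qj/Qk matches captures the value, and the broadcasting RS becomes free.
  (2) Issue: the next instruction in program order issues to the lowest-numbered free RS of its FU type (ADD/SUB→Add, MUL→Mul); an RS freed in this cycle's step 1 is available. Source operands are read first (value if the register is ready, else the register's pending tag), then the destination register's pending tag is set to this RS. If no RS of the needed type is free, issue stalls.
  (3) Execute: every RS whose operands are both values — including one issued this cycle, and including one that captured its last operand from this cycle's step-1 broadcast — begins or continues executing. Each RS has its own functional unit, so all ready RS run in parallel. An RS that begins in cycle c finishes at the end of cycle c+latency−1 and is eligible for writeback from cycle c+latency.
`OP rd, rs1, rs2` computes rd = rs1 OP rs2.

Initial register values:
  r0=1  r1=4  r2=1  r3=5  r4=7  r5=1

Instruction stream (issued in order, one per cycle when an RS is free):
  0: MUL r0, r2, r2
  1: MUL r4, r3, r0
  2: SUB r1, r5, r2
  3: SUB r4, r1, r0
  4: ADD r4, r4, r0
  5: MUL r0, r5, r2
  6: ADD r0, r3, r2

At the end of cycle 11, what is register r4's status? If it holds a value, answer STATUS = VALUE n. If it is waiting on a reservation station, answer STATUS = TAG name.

STATUS = VALUE 0

  c1: issue MUL r0<-Mul1  regs: r0:Mul1,r1:4,r2:1,r3:5,r4:7,r5:1
  c2: issue MUL r4<-Mul2  regs: r0:Mul1,r1:4,r2:1,r3:5,r4:Mul2,r5:1
  c3: issue SUB r1<-Add1  regs: r0:Mul1,r1:Add1,r2:1,r3:5,r4:Mul2,r5:1
  c4: issue SUB r4<-Add2  regs: r0:Mul1,r1:Add1,r2:1,r3:5,r4:Add2,r5:1
  c5: CDB Add1=0; issue ADD r4<-Add1  regs: r0:Mul1,r1:0,r2:1,r3:5,r4:Add1,r5:1
  c6: CDB Mul1=1; issue MUL r0<-Mul1  regs: r0:Mul1,r1:0,r2:1,r3:5,r4:Add1,r5:1
  c7: stall  regs: r0:Mul1,r1:0,r2:1,r3:5,r4:Add1,r5:1
  c8: CDB Add2=-1; issue ADD r0<-Add2  regs: r0:Add2,r1:0,r2:1,r3:5,r4:Add1,r5:1
  c9: -  regs: r0:Add2,r1:0,r2:1,r3:5,r4:Add1,r5:1
  c10: CDB Add1=0  regs: r0:Add2,r1:0,r2:1,r3:5,r4:0,r5:1
  c11: CDB Add2=6  regs: r0:6,r1:0,r2:1,r3:5,r4:0,r5:1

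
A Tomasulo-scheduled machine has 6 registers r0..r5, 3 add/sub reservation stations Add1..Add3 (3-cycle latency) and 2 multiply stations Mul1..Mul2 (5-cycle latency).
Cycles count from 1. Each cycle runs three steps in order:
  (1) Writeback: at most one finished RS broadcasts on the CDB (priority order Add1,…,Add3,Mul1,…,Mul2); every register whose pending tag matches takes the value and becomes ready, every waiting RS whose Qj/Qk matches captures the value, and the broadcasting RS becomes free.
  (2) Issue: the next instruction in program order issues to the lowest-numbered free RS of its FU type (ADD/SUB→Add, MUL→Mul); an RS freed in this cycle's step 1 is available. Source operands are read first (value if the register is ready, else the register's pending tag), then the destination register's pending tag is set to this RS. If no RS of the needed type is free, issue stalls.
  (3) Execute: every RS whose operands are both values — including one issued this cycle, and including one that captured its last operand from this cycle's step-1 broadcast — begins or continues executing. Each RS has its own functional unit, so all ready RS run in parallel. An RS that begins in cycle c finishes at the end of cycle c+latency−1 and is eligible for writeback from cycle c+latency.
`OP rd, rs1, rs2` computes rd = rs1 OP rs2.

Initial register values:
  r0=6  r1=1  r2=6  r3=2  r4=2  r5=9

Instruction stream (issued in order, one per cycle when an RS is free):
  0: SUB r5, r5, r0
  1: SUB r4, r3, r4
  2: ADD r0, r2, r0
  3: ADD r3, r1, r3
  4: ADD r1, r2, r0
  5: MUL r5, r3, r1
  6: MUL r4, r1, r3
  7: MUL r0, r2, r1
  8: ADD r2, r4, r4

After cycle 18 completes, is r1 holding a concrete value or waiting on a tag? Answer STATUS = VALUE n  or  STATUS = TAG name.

STATUS = VALUE 18

cycle 1: issue SUB r5<-Add1 // r0:6,r1:1,r2:6,r3:2,r4:2,r5:Add1
cycle 2: issue SUB r4<-Add2 // r0:6,r1:1,r2:6,r3:2,r4:Add2,r5:Add1
cycle 3: issue ADD r0<-Add3 // r0:Add3,r1:1,r2:6,r3:2,r4:Add2,r5:Add1
cycle 4: CDB Add1=3; issue ADD r3<-Add1 // r0:Add3,r1:1,r2:6,r3:Add1,r4:Add2,r5:3
cycle 5: CDB Add2=0; issue ADD r1<-Add2 // r0:Add3,r1:Add2,r2:6,r3:Add1,r4:0,r5:3
cycle 6: CDB Add3=12; issue MUL r5<-Mul1 // r0:12,r1:Add2,r2:6,r3:Add1,r4:0,r5:Mul1
cycle 7: CDB Add1=3; issue MUL r4<-Mul2 // r0:12,r1:Add2,r2:6,r3:3,r4:Mul2,r5:Mul1
cycle 8: stall // r0:12,r1:Add2,r2:6,r3:3,r4:Mul2,r5:Mul1
cycle 9: CDB Add2=18; stall // r0:12,r1:18,r2:6,r3:3,r4:Mul2,r5:Mul1
cycle 10: stall // r0:12,r1:18,r2:6,r3:3,r4:Mul2,r5:Mul1
cycle 11: stall // r0:12,r1:18,r2:6,r3:3,r4:Mul2,r5:Mul1
cycle 12: stall // r0:12,r1:18,r2:6,r3:3,r4:Mul2,r5:Mul1
cycle 13: stall // r0:12,r1:18,r2:6,r3:3,r4:Mul2,r5:Mul1
cycle 14: CDB Mul1=54; issue MUL r0<-Mul1 // r0:Mul1,r1:18,r2:6,r3:3,r4:Mul2,r5:54
cycle 15: CDB Mul2=54; issue ADD r2<-Add1 // r0:Mul1,r1:18,r2:Add1,r3:3,r4:54,r5:54
cycle 16: - // r0:Mul1,r1:18,r2:Add1,r3:3,r4:54,r5:54
cycle 17: - // r0:Mul1,r1:18,r2:Add1,r3:3,r4:54,r5:54
cycle 18: CDB Add1=108 // r0:Mul1,r1:18,r2:108,r3:3,r4:54,r5:54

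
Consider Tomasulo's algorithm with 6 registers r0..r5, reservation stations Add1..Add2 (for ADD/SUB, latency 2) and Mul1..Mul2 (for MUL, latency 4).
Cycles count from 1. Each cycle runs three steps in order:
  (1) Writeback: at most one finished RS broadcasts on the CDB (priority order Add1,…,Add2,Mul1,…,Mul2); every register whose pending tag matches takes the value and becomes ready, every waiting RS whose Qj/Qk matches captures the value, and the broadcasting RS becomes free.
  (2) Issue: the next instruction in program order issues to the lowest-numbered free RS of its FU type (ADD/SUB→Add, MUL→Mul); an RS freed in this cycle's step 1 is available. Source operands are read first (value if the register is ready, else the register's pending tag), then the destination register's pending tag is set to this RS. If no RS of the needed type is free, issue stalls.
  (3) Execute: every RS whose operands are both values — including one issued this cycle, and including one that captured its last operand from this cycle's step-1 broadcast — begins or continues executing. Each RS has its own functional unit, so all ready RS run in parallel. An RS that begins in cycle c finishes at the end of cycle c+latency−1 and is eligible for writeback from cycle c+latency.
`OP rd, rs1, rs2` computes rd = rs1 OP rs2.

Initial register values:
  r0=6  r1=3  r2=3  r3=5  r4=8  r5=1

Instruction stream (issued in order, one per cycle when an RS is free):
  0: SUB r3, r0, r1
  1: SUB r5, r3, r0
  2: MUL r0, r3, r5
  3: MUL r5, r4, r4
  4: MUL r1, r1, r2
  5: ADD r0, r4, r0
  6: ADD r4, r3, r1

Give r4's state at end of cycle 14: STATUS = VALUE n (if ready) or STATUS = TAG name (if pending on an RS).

STATUS = VALUE 12

c1: issue SUB r3<-Add1 | r0:6,r1:3,r2:3,r3:Add1,r4:8,r5:1
c2: issue SUB r5<-Add2 | r0:6,r1:3,r2:3,r3:Add1,r4:8,r5:Add2
c3: CDB Add1=3; issue MUL r0<-Mul1 | r0:Mul1,r1:3,r2:3,r3:3,r4:8,r5:Add2
c4: issue MUL r5<-Mul2 | r0:Mul1,r1:3,r2:3,r3:3,r4:8,r5:Mul2
c5: CDB Add2=-3; stall | r0:Mul1,r1:3,r2:3,r3:3,r4:8,r5:Mul2
c6: stall | r0:Mul1,r1:3,r2:3,r3:3,r4:8,r5:Mul2
c7: stall | r0:Mul1,r1:3,r2:3,r3:3,r4:8,r5:Mul2
c8: CDB Mul2=64; issue MUL r1<-Mul2 | r0:Mul1,r1:Mul2,r2:3,r3:3,r4:8,r5:64
c9: CDB Mul1=-9; issue ADD r0<-Add1 | r0:Add1,r1:Mul2,r2:3,r3:3,r4:8,r5:64
c10: issue ADD r4<-Add2 | r0:Add1,r1:Mul2,r2:3,r3:3,r4:Add2,r5:64
c11: CDB Add1=-1 | r0:-1,r1:Mul2,r2:3,r3:3,r4:Add2,r5:64
c12: CDB Mul2=9 | r0:-1,r1:9,r2:3,r3:3,r4:Add2,r5:64
c13: - | r0:-1,r1:9,r2:3,r3:3,r4:Add2,r5:64
c14: CDB Add2=12 | r0:-1,r1:9,r2:3,r3:3,r4:12,r5:64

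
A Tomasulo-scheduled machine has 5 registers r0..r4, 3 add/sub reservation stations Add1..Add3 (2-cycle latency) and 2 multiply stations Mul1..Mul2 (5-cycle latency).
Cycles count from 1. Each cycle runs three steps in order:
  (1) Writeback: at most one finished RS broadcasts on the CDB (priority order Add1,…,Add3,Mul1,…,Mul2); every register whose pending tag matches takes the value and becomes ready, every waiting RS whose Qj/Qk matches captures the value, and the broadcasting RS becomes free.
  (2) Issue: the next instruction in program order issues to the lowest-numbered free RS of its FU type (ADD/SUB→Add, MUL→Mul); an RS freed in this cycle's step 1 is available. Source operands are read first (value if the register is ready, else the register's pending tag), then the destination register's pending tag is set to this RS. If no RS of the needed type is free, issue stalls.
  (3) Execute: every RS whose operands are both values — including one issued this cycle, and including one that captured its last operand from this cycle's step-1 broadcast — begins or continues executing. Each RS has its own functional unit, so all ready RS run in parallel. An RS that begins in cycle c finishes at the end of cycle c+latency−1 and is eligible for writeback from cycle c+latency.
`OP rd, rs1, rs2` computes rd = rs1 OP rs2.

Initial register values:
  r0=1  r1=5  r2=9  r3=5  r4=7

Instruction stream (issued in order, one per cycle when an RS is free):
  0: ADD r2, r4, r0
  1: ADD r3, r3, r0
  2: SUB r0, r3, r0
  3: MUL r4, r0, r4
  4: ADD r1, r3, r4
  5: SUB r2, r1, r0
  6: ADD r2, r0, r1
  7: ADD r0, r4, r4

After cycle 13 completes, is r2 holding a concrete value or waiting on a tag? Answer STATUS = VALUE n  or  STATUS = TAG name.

  c1: issue ADD r2<-Add1  regs: r0:1,r1:5,r2:Add1,r3:5,r4:7
  c2: issue ADD r3<-Add2  regs: r0:1,r1:5,r2:Add1,r3:Add2,r4:7
  c3: CDB Add1=8; issue SUB r0<-Add1  regs: r0:Add1,r1:5,r2:8,r3:Add2,r4:7
  c4: CDB Add2=6; issue MUL r4<-Mul1  regs: r0:Add1,r1:5,r2:8,r3:6,r4:Mul1
  c5: issue ADD r1<-Add2  regs: r0:Add1,r1:Add2,r2:8,r3:6,r4:Mul1
  c6: CDB Add1=5; issue SUB r2<-Add1  regs: r0:5,r1:Add2,r2:Add1,r3:6,r4:Mul1
  c7: issue ADD r2<-Add3  regs: r0:5,r1:Add2,r2:Add3,r3:6,r4:Mul1
  c8: stall  regs: r0:5,r1:Add2,r2:Add3,r3:6,r4:Mul1
  c9: stall  regs: r0:5,r1:Add2,r2:Add3,r3:6,r4:Mul1
  c10: stall  regs: r0:5,r1:Add2,r2:Add3,r3:6,r4:Mul1
  c11: CDB Mul1=35; stall  regs: r0:5,r1:Add2,r2:Add3,r3:6,r4:35
  c12: stall  regs: r0:5,r1:Add2,r2:Add3,r3:6,r4:35
  c13: CDB Add2=41; issue ADD r0<-Add2  regs: r0:Add2,r1:41,r2:Add3,r3:6,r4:35

STATUS = TAG Add3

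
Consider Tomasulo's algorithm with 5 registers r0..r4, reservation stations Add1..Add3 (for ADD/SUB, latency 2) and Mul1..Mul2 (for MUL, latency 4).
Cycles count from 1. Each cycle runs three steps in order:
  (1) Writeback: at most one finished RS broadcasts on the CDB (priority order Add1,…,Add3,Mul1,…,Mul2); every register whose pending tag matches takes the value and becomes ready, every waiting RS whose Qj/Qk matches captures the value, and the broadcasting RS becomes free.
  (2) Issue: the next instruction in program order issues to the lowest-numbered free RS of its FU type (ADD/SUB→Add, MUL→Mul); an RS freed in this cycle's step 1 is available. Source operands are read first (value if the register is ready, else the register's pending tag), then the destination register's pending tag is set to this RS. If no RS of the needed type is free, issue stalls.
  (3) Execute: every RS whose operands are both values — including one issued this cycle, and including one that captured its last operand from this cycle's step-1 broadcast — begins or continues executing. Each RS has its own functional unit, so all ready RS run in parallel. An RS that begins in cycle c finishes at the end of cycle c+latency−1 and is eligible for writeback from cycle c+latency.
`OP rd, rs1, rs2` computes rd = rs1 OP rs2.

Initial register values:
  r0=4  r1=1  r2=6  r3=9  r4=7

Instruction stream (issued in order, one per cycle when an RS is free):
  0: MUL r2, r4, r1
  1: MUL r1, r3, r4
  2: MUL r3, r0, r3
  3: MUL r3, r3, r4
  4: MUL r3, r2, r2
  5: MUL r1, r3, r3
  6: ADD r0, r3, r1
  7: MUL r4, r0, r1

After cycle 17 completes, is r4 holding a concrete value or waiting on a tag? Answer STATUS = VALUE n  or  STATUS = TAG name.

STATUS = TAG Mul2

c1: issue MUL r2<-Mul1 | r0:4,r1:1,r2:Mul1,r3:9,r4:7
c2: issue MUL r1<-Mul2 | r0:4,r1:Mul2,r2:Mul1,r3:9,r4:7
c3: stall | r0:4,r1:Mul2,r2:Mul1,r3:9,r4:7
c4: stall | r0:4,r1:Mul2,r2:Mul1,r3:9,r4:7
c5: CDB Mul1=7; issue MUL r3<-Mul1 | r0:4,r1:Mul2,r2:7,r3:Mul1,r4:7
c6: CDB Mul2=63; issue MUL r3<-Mul2 | r0:4,r1:63,r2:7,r3:Mul2,r4:7
c7: stall | r0:4,r1:63,r2:7,r3:Mul2,r4:7
c8: stall | r0:4,r1:63,r2:7,r3:Mul2,r4:7
c9: CDB Mul1=36; issue MUL r3<-Mul1 | r0:4,r1:63,r2:7,r3:Mul1,r4:7
c10: stall | r0:4,r1:63,r2:7,r3:Mul1,r4:7
c11: stall | r0:4,r1:63,r2:7,r3:Mul1,r4:7
c12: stall | r0:4,r1:63,r2:7,r3:Mul1,r4:7
c13: CDB Mul1=49; issue MUL r1<-Mul1 | r0:4,r1:Mul1,r2:7,r3:49,r4:7
c14: CDB Mul2=252; issue ADD r0<-Add1 | r0:Add1,r1:Mul1,r2:7,r3:49,r4:7
c15: issue MUL r4<-Mul2 | r0:Add1,r1:Mul1,r2:7,r3:49,r4:Mul2
c16: - | r0:Add1,r1:Mul1,r2:7,r3:49,r4:Mul2
c17: CDB Mul1=2401 | r0:Add1,r1:2401,r2:7,r3:49,r4:Mul2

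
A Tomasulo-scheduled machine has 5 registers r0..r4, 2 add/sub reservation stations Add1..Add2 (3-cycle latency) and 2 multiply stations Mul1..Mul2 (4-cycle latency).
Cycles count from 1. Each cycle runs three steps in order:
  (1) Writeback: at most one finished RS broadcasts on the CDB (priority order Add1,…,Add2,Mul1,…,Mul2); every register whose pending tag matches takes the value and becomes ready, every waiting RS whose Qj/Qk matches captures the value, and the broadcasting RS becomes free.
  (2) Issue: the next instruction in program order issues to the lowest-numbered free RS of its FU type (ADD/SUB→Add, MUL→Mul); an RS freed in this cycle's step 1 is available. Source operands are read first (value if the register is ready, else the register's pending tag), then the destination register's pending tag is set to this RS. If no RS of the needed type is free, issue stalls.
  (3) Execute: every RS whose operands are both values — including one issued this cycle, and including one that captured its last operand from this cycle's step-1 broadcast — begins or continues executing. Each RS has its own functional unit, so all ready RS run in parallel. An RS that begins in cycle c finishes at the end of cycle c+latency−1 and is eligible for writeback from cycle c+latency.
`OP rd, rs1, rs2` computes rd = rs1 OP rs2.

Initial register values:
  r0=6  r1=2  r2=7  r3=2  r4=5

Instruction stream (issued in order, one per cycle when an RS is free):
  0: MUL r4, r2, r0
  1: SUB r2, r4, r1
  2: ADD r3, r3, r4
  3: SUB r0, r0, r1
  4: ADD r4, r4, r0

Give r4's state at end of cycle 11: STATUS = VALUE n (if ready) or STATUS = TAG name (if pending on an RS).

cycle 1: issue MUL r4<-Mul1 // r0:6,r1:2,r2:7,r3:2,r4:Mul1
cycle 2: issue SUB r2<-Add1 // r0:6,r1:2,r2:Add1,r3:2,r4:Mul1
cycle 3: issue ADD r3<-Add2 // r0:6,r1:2,r2:Add1,r3:Add2,r4:Mul1
cycle 4: stall // r0:6,r1:2,r2:Add1,r3:Add2,r4:Mul1
cycle 5: CDB Mul1=42; stall // r0:6,r1:2,r2:Add1,r3:Add2,r4:42
cycle 6: stall // r0:6,r1:2,r2:Add1,r3:Add2,r4:42
cycle 7: stall // r0:6,r1:2,r2:Add1,r3:Add2,r4:42
cycle 8: CDB Add1=40; issue SUB r0<-Add1 // r0:Add1,r1:2,r2:40,r3:Add2,r4:42
cycle 9: CDB Add2=44; issue ADD r4<-Add2 // r0:Add1,r1:2,r2:40,r3:44,r4:Add2
cycle 10: - // r0:Add1,r1:2,r2:40,r3:44,r4:Add2
cycle 11: CDB Add1=4 // r0:4,r1:2,r2:40,r3:44,r4:Add2

STATUS = TAG Add2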